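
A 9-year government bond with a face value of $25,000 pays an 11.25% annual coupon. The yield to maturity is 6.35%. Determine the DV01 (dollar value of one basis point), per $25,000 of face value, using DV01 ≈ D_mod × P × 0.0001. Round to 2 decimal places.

$20.29

Periodic yield y = 0.0635.
  t   CF        PV=CF/(1+0.0635)^t    t·PV
  1     2,812.50     2,644.5698     2,644.5698
  2     2,812.50     2,486.6665     4,973.3330
  3     2,812.50     2,338.1913     7,014.5740
  4     2,812.50     2,198.5814     8,794.3257
  5     2,812.50     2,067.3074    10,336.5370
  6     2,812.50     1,943.8716    11,663.2294
  7     2,812.50     1,827.8059    12,794.6412
  8     2,812.50     1,718.6703    13,749.3626
  9    27,812.50    15,980.9495   143,828.5458
  Σ                 33,206.6138   215,799.1185
P = 33,206.6138; D_Mac = 6.49868 yrs; D_mod = 6.11065 yrs.
DV01 ≈ 6.11065 × 33,206.6138 × 0.0001 = 20.291407.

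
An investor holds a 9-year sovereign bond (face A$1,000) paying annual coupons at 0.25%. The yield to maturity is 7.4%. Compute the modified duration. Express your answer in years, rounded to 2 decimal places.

8.26 years

Periodic yield y = 0.074. First find Macaulay duration:
  t   CF        PV=CF/(1+0.074)^t    t·PV
  1         2.50         2.3277         2.3277
  2         2.50         2.1674         4.3347
  3         2.50         2.0180         6.0541
  4         2.50         1.8790         7.5159
  5         2.50         1.7495         8.7476
  6         2.50         1.6290         9.7738
  7         2.50         1.5167        10.6172
  8         2.50         1.4122        11.2978
  9     1,002.50       527.2855     4,745.5697
  Σ                    541.9851     4,806.2387
P = 541.9851; Macaulay duration = 4,806.2387 / 541.9851 = 8.86784 years.
Modified duration = D_Mac / (1 + y) = 8.86784 / 1.074 = 8.25684 years.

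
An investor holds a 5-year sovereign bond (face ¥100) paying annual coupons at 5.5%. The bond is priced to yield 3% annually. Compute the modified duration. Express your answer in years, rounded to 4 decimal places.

4.4026 years

Periodic yield y = 0.03. First find Macaulay duration:
  t   CF        PV=CF/(1+0.03)^t    t·PV
  1         5.50         5.3398         5.3398
  2         5.50         5.1843        10.3686
  3         5.50         5.0333        15.0998
  4         5.50         4.8867        19.5467
  5       105.50        91.0052       455.0261
  Σ                    111.4493       505.3810
P = 111.4493; Macaulay duration = 505.3810 / 111.4493 = 4.53463 years.
Modified duration = D_Mac / (1 + y) = 4.53463 / 1.03 = 4.40255 years.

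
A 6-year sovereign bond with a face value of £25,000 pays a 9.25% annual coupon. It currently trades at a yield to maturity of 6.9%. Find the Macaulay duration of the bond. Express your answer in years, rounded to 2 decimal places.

Periodic yield y = 0.069. Discount each cash flow and weight by its year:
  t   CF        PV=CF/(1+0.069)^t    t·PV
  1     2,312.50     2,163.2367     2,163.2367
  2     2,312.50     2,023.6077     4,047.2155
  3     2,312.50     1,892.9913     5,678.9740
  4     2,312.50     1,770.8057     7,083.2230
  5     2,312.50     1,656.5068     8,282.5339
  6    27,312.50    18,301.8598   109,811.1585
  Σ                 27,809.0080   137,066.3415
Price P = Σ PV = 27,809.0080.
Macaulay duration = Σ(t·PV) / P = 137,066.3415 / 27,809.0080 = 4.92885 years.

4.93 years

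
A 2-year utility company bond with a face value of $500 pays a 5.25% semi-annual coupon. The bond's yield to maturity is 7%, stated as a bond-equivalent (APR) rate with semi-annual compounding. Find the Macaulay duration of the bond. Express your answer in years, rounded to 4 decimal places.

Periodic yield y = 0.035. Discount each cash flow and weight by its period:
  t   CF        PV=CF/(1+0.035)^t    t·PV
  1       13.125        12.6812        12.6812
  2       13.125        12.2523        24.5047
  3       13.125        11.8380        35.5140
  4      513.125       447.1588     1,788.6352
  Σ                    483.9303     1,861.3350
Price P = Σ PV = 483.9303.
Macaulay duration = Σ(t·PV) / P = 1,861.3350 / 483.9303 = 3.84629 half-year periods.
In years: 3.84629 / 2 = 1.92314 years.

1.9231 years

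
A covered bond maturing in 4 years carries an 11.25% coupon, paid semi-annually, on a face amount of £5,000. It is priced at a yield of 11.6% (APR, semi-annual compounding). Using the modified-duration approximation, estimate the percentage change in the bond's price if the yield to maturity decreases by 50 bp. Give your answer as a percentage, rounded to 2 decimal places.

+1.57%

Periodic yield y = 0.058. Modified duration first:
  t   CF        PV=CF/(1+0.058)^t    t·PV
  1       281.25       265.8318       265.8318
  2       281.25       251.2588       502.5175
  3       281.25       237.4846       712.4539
  4       281.25       224.4656       897.8625
  5       281.25       212.1603     1,060.8017
  6       281.25       200.5296     1,203.1777
  7       281.25       189.5365     1,326.7555
  8     5,281.25     3,363.9644    26,911.7148
  Σ                  4,945.2316    32,881.1154
P = 4,945.2316; D_Mac = 6.64905 half-year periods = 3.32453 yrs; D_mod = 3.32453/(1+0.058) = 3.14228 yrs.
ΔP/P ≈ -D_mod · Δy = -3.14228 × (-0.005) = +0.015711 = +1.5711%.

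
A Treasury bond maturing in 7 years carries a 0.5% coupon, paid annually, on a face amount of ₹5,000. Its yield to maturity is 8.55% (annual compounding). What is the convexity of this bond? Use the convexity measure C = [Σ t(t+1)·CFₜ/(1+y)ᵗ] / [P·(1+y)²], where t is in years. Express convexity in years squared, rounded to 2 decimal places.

46.24

With y = 0.0855:
  t   CF        PV=CF/(1+0.0855)^t    t·PV        t(t+1)·PV
  1        25.00        23.0309        23.0309          46.0617
  2        25.00        21.2168        42.4336         127.3009
  3        25.00        19.5457        58.6370         234.5480
  4        25.00        18.0061        72.0246         360.1229
  5        25.00        16.5879        82.9394         497.6364
  6        25.00        15.2813        91.6880         641.8157
  7     5,025.00     2,829.6145    19,807.3015     158,458.4117
  Σ                  2,943.2832    20,178.0549     160,365.8973
P = 2,943.2832.
Convexity = Σ t(t+1)·PV / [P·(1+y)²] = 160,365.8973 / (2,943.2832 × 1.178310) = 46.24026.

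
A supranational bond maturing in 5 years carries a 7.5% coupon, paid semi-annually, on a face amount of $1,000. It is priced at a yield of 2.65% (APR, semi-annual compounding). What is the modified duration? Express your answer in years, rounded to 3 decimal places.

4.287 years

Periodic yield y = 0.01325. First find Macaulay duration:
  t   CF        PV=CF/(1+0.01325)^t    t·PV
  1        37.50        37.0096        37.0096
  2        37.50        36.5257        73.0513
  3        37.50        36.0480       108.1441
  4        37.50        35.5766       142.3065
  5        37.50        35.1114       175.5570
  6        37.50        34.6523       207.9136
  7        37.50        34.1991       239.3939
  8        37.50        33.7519       270.0153
  9        37.50        33.3105       299.7949
  10    1,037.50       909.5404     9,095.4037
  Σ                  1,225.7256    10,648.5899
P = 1,225.7256; Macaulay duration = 10,648.5899 / 1,225.7256 = 8.68758 half-year periods = 4.34379 years.
Modified duration = D_Mac / (1 + y) = 4.34379 / 1.01325 = 4.28699 years.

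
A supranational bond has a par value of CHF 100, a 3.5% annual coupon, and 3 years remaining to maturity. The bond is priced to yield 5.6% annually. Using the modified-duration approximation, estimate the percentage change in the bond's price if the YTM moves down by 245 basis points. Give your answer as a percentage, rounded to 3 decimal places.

+6.720%

Periodic yield y = 0.056. Modified duration first:
  t   CF        PV=CF/(1+0.056)^t    t·PV
  1         3.50         3.3144         3.3144
  2         3.50         3.1386         6.2773
  3       103.50        87.8918       263.6755
  Σ                     94.3449       273.2672
P = 94.3449; D_Mac = 2.89647 yrs; D_mod = 2.89647/(1+0.056) = 2.74287 yrs.
ΔP/P ≈ -D_mod · Δy = -2.74287 × (-0.0245) = +0.067200 = +6.7200%.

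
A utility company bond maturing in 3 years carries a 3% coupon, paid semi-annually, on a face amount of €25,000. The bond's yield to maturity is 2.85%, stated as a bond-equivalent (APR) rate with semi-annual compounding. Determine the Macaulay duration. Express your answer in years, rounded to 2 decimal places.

2.89 years

Periodic yield y = 0.01425. Discount each cash flow and weight by its period:
  t   CF        PV=CF/(1+0.01425)^t    t·PV
  1       375.00       369.7313       369.7313
  2       375.00       364.5367       729.0734
  3       375.00       359.4150     1,078.2451
  4       375.00       354.3653     1,417.4612
  5       375.00       349.3866     1,746.9328
  6    25,375.00    23,309.6607   139,857.9644
  Σ                 25,107.0956   145,199.4082
Price P = Σ PV = 25,107.0956.
Macaulay duration = Σ(t·PV) / P = 145,199.4082 / 25,107.0956 = 5.78320 half-year periods.
In years: 5.78320 / 2 = 2.89160 years.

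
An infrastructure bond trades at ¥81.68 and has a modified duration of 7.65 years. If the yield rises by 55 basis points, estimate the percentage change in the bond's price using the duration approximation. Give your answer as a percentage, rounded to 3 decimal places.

-4.208%

Duration approximation: ΔP/P ≈ -D_mod · Δy = -7.65 × (+0.0055) = -0.042075.
As a percentage: -4.2075%.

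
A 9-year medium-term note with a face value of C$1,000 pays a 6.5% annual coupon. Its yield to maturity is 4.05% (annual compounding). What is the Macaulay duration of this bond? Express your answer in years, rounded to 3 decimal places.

Periodic yield y = 0.0405. Discount each cash flow and weight by its year:
  t   CF        PV=CF/(1+0.0405)^t    t·PV
  1        65.00        62.4700        62.4700
  2        65.00        60.0384       120.0768
  3        65.00        57.7015       173.1045
  4        65.00        55.4556       221.8222
  5        65.00        53.2970       266.4851
  6        65.00        51.2225       307.3351
  7        65.00        49.2287       344.6012
  8        65.00        47.3126       378.5007
  9     1,065.00       745.0250     6,705.2250
  Σ                  1,181.7513     8,579.6206
Price P = Σ PV = 1,181.7513.
Macaulay duration = Σ(t·PV) / P = 8,579.6206 / 1,181.7513 = 7.26009 years.

7.260 years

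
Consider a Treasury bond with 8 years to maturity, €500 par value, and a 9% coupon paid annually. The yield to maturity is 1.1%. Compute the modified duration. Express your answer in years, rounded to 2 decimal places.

6.41 years

Periodic yield y = 0.011. First find Macaulay duration:
  t   CF        PV=CF/(1+0.011)^t    t·PV
  1        45.00        44.5104        44.5104
  2        45.00        44.0261        88.0522
  3        45.00        43.5471       130.6412
  4        45.00        43.0733       172.2931
  5        45.00        42.6046       213.0231
  6        45.00        42.1411       252.8464
  7        45.00        41.6826       291.7779
  8       545.00       499.3295     3,994.6363
  Σ                    800.9146     5,187.7807
P = 800.9146; Macaulay duration = 5,187.7807 / 800.9146 = 6.47732 years.
Modified duration = D_Mac / (1 + y) = 6.47732 / 1.011 = 6.40685 years.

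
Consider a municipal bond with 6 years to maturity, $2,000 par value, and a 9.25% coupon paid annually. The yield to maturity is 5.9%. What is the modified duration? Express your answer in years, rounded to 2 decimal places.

Periodic yield y = 0.059. First find Macaulay duration:
  t   CF        PV=CF/(1+0.059)^t    t·PV
  1       185.00       174.6931       174.6931
  2       185.00       164.9604       329.9209
  3       185.00       155.7700       467.3100
  4       185.00       147.0916       588.3664
  5       185.00       138.8967       694.4835
  6     2,185.00     1,549.0865     9,294.5192
  Σ                  2,330.4984    11,549.2932
P = 2,330.4984; Macaulay duration = 11,549.2932 / 2,330.4984 = 4.95572 years.
Modified duration = D_Mac / (1 + y) = 4.95572 / 1.059 = 4.67962 years.

4.68 years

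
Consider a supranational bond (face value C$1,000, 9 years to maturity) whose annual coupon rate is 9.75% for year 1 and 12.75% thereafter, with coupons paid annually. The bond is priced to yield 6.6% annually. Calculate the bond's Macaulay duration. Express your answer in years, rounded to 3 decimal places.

6.453 years

Periodic yield y = 0.066. Discount each cash flow and weight by its year:
  t   CF        PV=CF/(1+0.066)^t    t·PV
  1        97.50        91.4634        91.4634
  2       127.50       112.2008       224.4015
  3       127.50       105.2540       315.7620
  4       127.50        98.7373       394.9493
  5       127.50        92.6241       463.1207
  6       127.50        86.8894       521.3366
  7       127.50        81.5098       570.5685
  8       127.50        76.4632       611.7057
  9     1,127.50       634.3102     5,708.7920
  Σ                  1,379.4523     8,902.0996
Price P = Σ PV = 1,379.4523.
Macaulay duration = Σ(t·PV) / P = 8,902.0996 / 1,379.4523 = 6.45336 years.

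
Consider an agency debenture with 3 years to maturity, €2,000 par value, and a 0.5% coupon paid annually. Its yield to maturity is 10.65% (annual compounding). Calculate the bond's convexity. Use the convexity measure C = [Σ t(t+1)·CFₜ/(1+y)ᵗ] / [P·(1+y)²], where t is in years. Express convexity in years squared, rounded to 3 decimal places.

With y = 0.1065:
  t   CF        PV=CF/(1+0.1065)^t    t·PV        t(t+1)·PV
  1        10.00         9.0375         9.0375          18.0750
  2        10.00         8.1677        16.3353          49.0059
  3     2,010.00     1,483.6853     4,451.0560      17,804.2240
  Σ                  1,500.8905     4,476.4288      17,871.3049
P = 1,500.8905.
Convexity = Σ t(t+1)·PV / [P·(1+y)²] = 17,871.3049 / (1,500.8905 × 1.224342) = 9.72533.

9.725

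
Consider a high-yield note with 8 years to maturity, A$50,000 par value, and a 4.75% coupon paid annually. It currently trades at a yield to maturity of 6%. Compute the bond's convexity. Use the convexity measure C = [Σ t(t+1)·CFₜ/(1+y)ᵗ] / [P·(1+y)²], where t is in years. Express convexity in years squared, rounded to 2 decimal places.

51.27

With y = 0.06:
  t   CF        PV=CF/(1+0.06)^t    t·PV        t(t+1)·PV
  1     2,375.00     2,240.5660     2,240.5660       4,481.1321
  2     2,375.00     2,113.7415     4,227.4831      12,682.4493
  3     2,375.00     1,994.0958     5,982.2874      23,929.1496
  4     2,375.00     1,881.2225     7,524.8898      37,624.4490
  5     2,375.00     1,774.7382     8,873.6908      53,242.1448
  6     2,375.00     1,674.2813    10,045.6877      70,319.8139
  7     2,375.00     1,579.5106    11,056.5745      88,452.5961
  8    52,375.00    32,860.7229   262,885.7836   2,365,972.0523
  Σ                 46,118.8789   312,836.9629   2,656,703.7871
P = 46,118.8789.
Convexity = Σ t(t+1)·PV / [P·(1+y)²] = 2,656,703.7871 / (46,118.8789 × 1.123600) = 51.26874.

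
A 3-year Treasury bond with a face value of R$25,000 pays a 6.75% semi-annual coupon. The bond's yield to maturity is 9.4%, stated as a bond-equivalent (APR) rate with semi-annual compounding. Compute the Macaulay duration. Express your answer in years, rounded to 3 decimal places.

Periodic yield y = 0.047. Discount each cash flow and weight by its period:
  t   CF        PV=CF/(1+0.047)^t    t·PV
  1       843.75       805.8739       805.8739
  2       843.75       769.6981     1,539.3962
  3       843.75       735.1462     2,205.4387
  4       843.75       702.1454     2,808.5816
  5       843.75       670.6260     3,353.1299
  6    25,843.75    19,618.9356   117,713.6135
  Σ                 23,302.4253   128,426.0339
Price P = Σ PV = 23,302.4253.
Macaulay duration = Σ(t·PV) / P = 128,426.0339 / 23,302.4253 = 5.51127 half-year periods.
In years: 5.51127 / 2 = 2.75564 years.

2.756 years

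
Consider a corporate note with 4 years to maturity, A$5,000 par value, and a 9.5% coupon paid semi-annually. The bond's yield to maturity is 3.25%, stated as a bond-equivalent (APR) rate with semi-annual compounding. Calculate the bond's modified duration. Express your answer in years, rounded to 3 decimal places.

Periodic yield y = 0.01625. First find Macaulay duration:
  t   CF        PV=CF/(1+0.01625)^t    t·PV
  1       237.50       233.7023       233.7023
  2       237.50       229.9654       459.9308
  3       237.50       226.2882       678.8646
  4       237.50       222.6698       890.6793
  5       237.50       219.1093     1,095.5465
  6       237.50       215.6057     1,293.6343
  7       237.50       212.1581     1,485.1070
  8     5,237.50     4,603.8331    36,830.6645
  Σ                  6,163.3320    42,968.1294
P = 6,163.3320; Macaulay duration = 42,968.1294 / 6,163.3320 = 6.97157 half-year periods = 3.48579 years.
Modified duration = D_Mac / (1 + y) = 3.48579 / 1.01625 = 3.43005 years.

3.430 years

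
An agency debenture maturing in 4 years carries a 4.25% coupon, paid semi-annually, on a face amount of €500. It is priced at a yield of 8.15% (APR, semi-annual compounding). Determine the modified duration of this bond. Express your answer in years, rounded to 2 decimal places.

Periodic yield y = 0.04075. First find Macaulay duration:
  t   CF        PV=CF/(1+0.04075)^t    t·PV
  1       10.625        10.2090        10.2090
  2       10.625         9.8093        19.6185
  3       10.625         9.4252        28.2755
  4       10.625         9.0561        36.2246
  5       10.625         8.7016        43.5078
  6       10.625         8.3608        50.1651
  7       10.625         8.0335        56.2344
  8      510.625       370.9631     2,967.7048
  Σ                    434.5586     3,211.9397
P = 434.5586; Macaulay duration = 3,211.9397 / 434.5586 = 7.39127 half-year periods = 3.69564 years.
Modified duration = D_Mac / (1 + y) = 3.69564 / 1.04075 = 3.55093 years.

3.55 years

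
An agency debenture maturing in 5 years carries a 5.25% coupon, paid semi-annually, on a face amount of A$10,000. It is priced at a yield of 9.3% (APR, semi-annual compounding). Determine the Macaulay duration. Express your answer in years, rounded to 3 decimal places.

4.403 years

Periodic yield y = 0.0465. Discount each cash flow and weight by its period:
  t   CF        PV=CF/(1+0.0465)^t    t·PV
  1       262.50       250.8361       250.8361
  2       262.50       239.6905       479.3810
  3       262.50       229.0401       687.1204
  4       262.50       218.8630       875.4521
  5       262.50       209.1381     1,045.6905
  6       262.50       199.8453     1,199.0717
  7       262.50       190.9654     1,336.7578
  8       262.50       182.4801     1,459.8406
  9       262.50       174.3718     1,569.3461
  10   10,262.50     6,514.1963    65,141.9633
  Σ                  8,409.4268    74,045.4595
Price P = Σ PV = 8,409.4268.
Macaulay duration = Σ(t·PV) / P = 74,045.4595 / 8,409.4268 = 8.80505 half-year periods.
In years: 8.80505 / 2 = 4.40253 years.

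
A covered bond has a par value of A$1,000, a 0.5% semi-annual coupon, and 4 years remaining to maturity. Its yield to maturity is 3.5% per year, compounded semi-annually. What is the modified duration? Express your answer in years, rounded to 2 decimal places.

Periodic yield y = 0.0175. First find Macaulay duration:
  t   CF        PV=CF/(1+0.0175)^t    t·PV
  1         2.50         2.4570         2.4570
  2         2.50         2.4147         4.8295
  3         2.50         2.3732         7.1196
  4         2.50         2.3324         9.3296
  5         2.50         2.2923        11.4614
  6         2.50         2.2529        13.5171
  7         2.50         2.2141        15.4988
  8     1,002.50       872.5876     6,980.7008
  Σ                    888.9242     7,044.9138
P = 888.9242; Macaulay duration = 7,044.9138 / 888.9242 = 7.92521 half-year periods = 3.96261 years.
Modified duration = D_Mac / (1 + y) = 3.96261 / 1.0175 = 3.89445 years.

3.89 years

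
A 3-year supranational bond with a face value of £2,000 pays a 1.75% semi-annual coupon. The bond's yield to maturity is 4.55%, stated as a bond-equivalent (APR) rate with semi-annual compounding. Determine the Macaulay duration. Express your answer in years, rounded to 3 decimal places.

2.932 years

Periodic yield y = 0.02275. Discount each cash flow and weight by its period:
  t   CF        PV=CF/(1+0.02275)^t    t·PV
  1        17.50        17.1107        17.1107
  2        17.50        16.7301        33.4602
  3        17.50        16.3580        49.0739
  4        17.50        15.9941        63.9764
  5        17.50        15.6383        78.1917
  6     2,017.50     1,762.7739    10,576.6435
  Σ                  1,844.6052    10,818.4565
Price P = Σ PV = 1,844.6052.
Macaulay duration = Σ(t·PV) / P = 10,818.4565 / 1,844.6052 = 5.86492 half-year periods.
In years: 5.86492 / 2 = 2.93246 years.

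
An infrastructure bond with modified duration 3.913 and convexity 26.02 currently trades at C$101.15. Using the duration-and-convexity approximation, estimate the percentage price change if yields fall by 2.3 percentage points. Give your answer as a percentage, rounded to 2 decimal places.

+9.69%

Duration effect: -D_mod·Δy = -3.913 × (-0.023) = +0.089999
Convexity effect: ½·C·(Δy)² = 0.5 × 26.02 × (-0.023)² = +0.00688229
ΔP/P ≈ +0.089999 + 0.00688229 = +0.09688129
= +9.688129%.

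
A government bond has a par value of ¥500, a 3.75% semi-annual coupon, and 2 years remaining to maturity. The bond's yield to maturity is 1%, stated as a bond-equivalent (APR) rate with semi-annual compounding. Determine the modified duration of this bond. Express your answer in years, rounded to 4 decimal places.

1.9374 years

Periodic yield y = 0.005. First find Macaulay duration:
  t   CF        PV=CF/(1+0.005)^t    t·PV
  1        9.375         9.3284         9.3284
  2        9.375         9.2819        18.5639
  3        9.375         9.2358        27.7073
  4      509.375       499.3136     1,997.2543
  Σ                    527.1597     2,052.8539
P = 527.1597; Macaulay duration = 2,052.8539 / 527.1597 = 3.89418 half-year periods = 1.94709 years.
Modified duration = D_Mac / (1 + y) = 1.94709 / 1.005 = 1.93740 years.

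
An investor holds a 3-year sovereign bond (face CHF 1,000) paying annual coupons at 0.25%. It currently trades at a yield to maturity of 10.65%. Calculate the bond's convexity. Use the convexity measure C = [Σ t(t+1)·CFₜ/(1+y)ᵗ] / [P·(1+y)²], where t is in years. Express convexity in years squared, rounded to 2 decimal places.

9.76

With y = 0.1065:
  t   CF        PV=CF/(1+0.1065)^t    t·PV        t(t+1)·PV
  1         2.50         2.2594         2.2594           4.5188
  2         2.50         2.0419         4.0838          12.2515
  3     1,002.50       739.9973     2,219.9919       8,879.9674
  Σ                    744.2986     2,226.3351       8,896.7377
P = 744.2986.
Convexity = Σ t(t+1)·PV / [P·(1+y)²] = 8,896.7377 / (744.2986 × 1.224342) = 9.76294.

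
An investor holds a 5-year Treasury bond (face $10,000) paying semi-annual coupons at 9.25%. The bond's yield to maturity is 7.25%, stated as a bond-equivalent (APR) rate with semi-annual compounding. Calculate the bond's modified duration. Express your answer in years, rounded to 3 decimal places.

4.009 years

Periodic yield y = 0.03625. First find Macaulay duration:
  t   CF        PV=CF/(1+0.03625)^t    t·PV
  1       462.50       446.3209       446.3209
  2       462.50       430.7077       861.4154
  3       462.50       415.6407     1,246.9222
  4       462.50       401.1008     1,604.4033
  5       462.50       387.0696     1,935.3478
  6       462.50       373.5291     2,241.1748
  7       462.50       360.4624     2,523.2366
  8       462.50       347.8527     2,782.8217
  9       462.50       335.6842     3,021.1574
  10   10,462.50     7,328.0772    73,280.7719
  Σ                 10,826.4453    89,943.5720
P = 10,826.4453; Macaulay duration = 89,943.5720 / 10,826.4453 = 8.30777 half-year periods = 4.15388 years.
Modified duration = D_Mac / (1 + y) = 4.15388 / 1.03625 = 4.00857 years.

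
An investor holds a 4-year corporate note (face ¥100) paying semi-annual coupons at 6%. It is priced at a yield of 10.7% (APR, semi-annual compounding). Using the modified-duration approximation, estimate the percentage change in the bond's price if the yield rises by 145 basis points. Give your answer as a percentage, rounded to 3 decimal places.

-4.922%

Periodic yield y = 0.0535. Modified duration first:
  t   CF        PV=CF/(1+0.0535)^t    t·PV
  1         3.00         2.8477         2.8477
  2         3.00         2.7030         5.4061
  3         3.00         2.5658         7.6973
  4         3.00         2.4355         9.7419
  5         3.00         2.3118        11.5590
  6         3.00         2.1944        13.1663
  7         3.00         2.0830        14.5807
  8       103.00        67.8830       543.0638
  Σ                     85.0240       608.0627
P = 85.0240; D_Mac = 7.15166 half-year periods = 3.57583 yrs; D_mod = 3.57583/(1+0.0535) = 3.39424 yrs.
ΔP/P ≈ -D_mod · Δy = -3.39424 × (+0.0145) = -0.049216 = -4.9216%.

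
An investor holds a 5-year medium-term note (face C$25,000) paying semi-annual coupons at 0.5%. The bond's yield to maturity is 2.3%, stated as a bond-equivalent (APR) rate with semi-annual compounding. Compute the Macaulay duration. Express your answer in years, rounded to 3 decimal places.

Periodic yield y = 0.0115. Discount each cash flow and weight by its period:
  t   CF        PV=CF/(1+0.0115)^t    t·PV
  1        62.50        61.7894        61.7894
  2        62.50        61.0869       122.1738
  3        62.50        60.3924       181.1772
  4        62.50        59.7058       238.8232
  5        62.50        59.0270       295.1349
  6        62.50        58.3559       350.1353
  7        62.50        57.6924       403.8470
  8        62.50        57.0365       456.2921
  9        62.50        56.3880       507.4924
  10   25,062.50    22,354.5287   223,545.2874
  Σ                 22,886.0031   226,162.1528
Price P = Σ PV = 22,886.0031.
Macaulay duration = Σ(t·PV) / P = 226,162.1528 / 22,886.0031 = 9.88212 half-year periods.
In years: 9.88212 / 2 = 4.94106 years.

4.941 years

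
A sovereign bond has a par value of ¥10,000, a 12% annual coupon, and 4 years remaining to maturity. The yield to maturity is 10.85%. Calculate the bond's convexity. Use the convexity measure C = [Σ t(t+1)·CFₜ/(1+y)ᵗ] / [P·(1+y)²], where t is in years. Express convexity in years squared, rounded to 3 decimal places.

With y = 0.1085:
  t   CF        PV=CF/(1+0.1085)^t    t·PV        t(t+1)·PV
  1     1,200.00     1,082.5440     1,082.5440       2,165.0880
  2     1,200.00       976.5846     1,953.1691       5,859.5073
  3     1,200.00       880.9964     2,642.9893      10,571.9573
  4    11,200.00     7,417.8019    29,671.2077     148,356.0387
  Σ                 10,357.9269    35,349.9101     166,952.5913
P = 10,357.9269.
Convexity = Σ t(t+1)·PV / [P·(1+y)²] = 166,952.5913 / (10,357.9269 × 1.228772) = 13.11744.

13.117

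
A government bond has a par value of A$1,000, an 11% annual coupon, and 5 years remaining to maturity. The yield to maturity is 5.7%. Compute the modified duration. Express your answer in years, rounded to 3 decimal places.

Periodic yield y = 0.057. First find Macaulay duration:
  t   CF        PV=CF/(1+0.057)^t    t·PV
  1       110.00       104.0681       104.0681
  2       110.00        98.4561       196.9122
  3       110.00        93.1468       279.4403
  4       110.00        88.1237       352.4948
  5     1,110.00       841.2945     4,206.4724
  Σ                  1,225.0892     5,139.3879
P = 1,225.0892; Macaulay duration = 5,139.3879 / 1,225.0892 = 4.19511 years.
Modified duration = D_Mac / (1 + y) = 4.19511 / 1.057 = 3.96889 years.

3.969 years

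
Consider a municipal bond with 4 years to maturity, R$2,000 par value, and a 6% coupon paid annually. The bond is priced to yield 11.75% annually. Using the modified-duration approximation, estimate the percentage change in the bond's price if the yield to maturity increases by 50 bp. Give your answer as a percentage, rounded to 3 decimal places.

-1.627%

Periodic yield y = 0.1175. Modified duration first:
  t   CF        PV=CF/(1+0.1175)^t    t·PV
  1       120.00       107.3826       107.3826
  2       120.00        96.0918       192.1835
  3       120.00        85.9882       257.9645
  4     2,120.00     1,359.3952     5,437.5808
  Σ                  1,648.8577     5,995.1114
P = 1,648.8577; D_Mac = 3.63592 yrs; D_mod = 3.63592/(1+0.1175) = 3.25362 yrs.
ΔP/P ≈ -D_mod · Δy = -3.25362 × (+0.005) = -0.016268 = -1.6268%.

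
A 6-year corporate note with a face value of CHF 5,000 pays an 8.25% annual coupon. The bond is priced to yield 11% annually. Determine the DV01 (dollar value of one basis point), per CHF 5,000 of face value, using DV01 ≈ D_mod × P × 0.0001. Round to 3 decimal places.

CHF 1.948

Periodic yield y = 0.11.
  t   CF        PV=CF/(1+0.11)^t    t·PV
  1       412.50       371.6216       371.6216
  2       412.50       334.7943       669.5885
  3       412.50       301.6164       904.8493
  4       412.50       271.7265     1,086.9061
  5       412.50       244.7987     1,223.9934
  6     5,412.50     2,893.7435    17,362.4612
  Σ                  4,418.3010    21,619.4201
P = 4,418.3010; D_Mac = 4.89315 yrs; D_mod = 4.40825 yrs.
DV01 ≈ 4.40825 × 4,418.3010 × 0.0001 = 1.947696.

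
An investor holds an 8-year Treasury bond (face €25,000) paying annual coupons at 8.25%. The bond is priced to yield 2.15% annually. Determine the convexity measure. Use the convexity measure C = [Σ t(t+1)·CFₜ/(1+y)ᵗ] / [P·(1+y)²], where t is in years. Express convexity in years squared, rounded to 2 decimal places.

With y = 0.0215:
  t   CF        PV=CF/(1+0.0215)^t    t·PV        t(t+1)·PV
  1     2,062.50     2,019.0896     2,019.0896       4,038.1791
  2     2,062.50     1,976.5928     3,953.1857      11,859.5570
  3     2,062.50     1,934.9905     5,804.9716      23,219.8864
  4     2,062.50     1,894.2639     7,577.0554      37,885.2772
  5     2,062.50     1,854.3944     9,271.9719      55,631.8314
  6     2,062.50     1,815.3641    10,892.1843      76,245.2902
  7     2,062.50     1,777.1552    12,440.0865      99,520.6921
  8    27,062.50    22,827.6364   182,621.0910   1,643,589.8189
  Σ                 36,099.4868   234,579.6360   1,951,990.5322
P = 36,099.4868.
Convexity = Σ t(t+1)·PV / [P·(1+y)²] = 1,951,990.5322 / (36,099.4868 × 1.043462) = 51.82030.

51.82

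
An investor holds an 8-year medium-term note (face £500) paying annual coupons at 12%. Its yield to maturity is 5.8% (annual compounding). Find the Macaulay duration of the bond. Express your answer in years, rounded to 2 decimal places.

Periodic yield y = 0.058. Discount each cash flow and weight by its year:
  t   CF        PV=CF/(1+0.058)^t    t·PV
  1        60.00        56.7108        56.7108
  2        60.00        53.6019       107.2037
  3        60.00        50.6634       151.9902
  4        60.00        47.8860       191.5440
  5        60.00        45.2609       226.3044
  6        60.00        42.7797       256.6779
  7        60.00        40.4345       283.0412
  8       560.00       356.6997     2,853.5972
  Σ                    694.0367     4,127.0693
Price P = Σ PV = 694.0367.
Macaulay duration = Σ(t·PV) / P = 4,127.0693 / 694.0367 = 5.94647 years.

5.95 years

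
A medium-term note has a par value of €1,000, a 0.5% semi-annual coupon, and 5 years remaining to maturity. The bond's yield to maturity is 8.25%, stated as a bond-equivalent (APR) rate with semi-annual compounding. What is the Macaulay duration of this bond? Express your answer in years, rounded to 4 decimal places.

4.9292 years

Periodic yield y = 0.04125. Discount each cash flow and weight by its period:
  t   CF        PV=CF/(1+0.04125)^t    t·PV
  1         2.50         2.4010         2.4010
  2         2.50         2.3058         4.6117
  3         2.50         2.2145         6.6435
  4         2.50         2.1268         8.5071
  5         2.50         2.0425        10.2126
  6         2.50         1.9616        11.7696
  7         2.50         1.8839        13.1872
  8         2.50         1.8093        14.4740
  9         2.50         1.7376        15.6382
  10    1,002.50       669.1666     6,691.6657
  Σ                    687.6495     6,779.1105
Price P = Σ PV = 687.6495.
Macaulay duration = Σ(t·PV) / P = 6,779.1105 / 687.6495 = 9.85838 half-year periods.
In years: 9.85838 / 2 = 4.92919 years.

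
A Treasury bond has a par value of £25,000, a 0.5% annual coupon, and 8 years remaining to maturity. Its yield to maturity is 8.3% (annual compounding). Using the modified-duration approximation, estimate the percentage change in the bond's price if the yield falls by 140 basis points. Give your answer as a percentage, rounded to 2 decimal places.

Periodic yield y = 0.083. Modified duration first:
  t   CF        PV=CF/(1+0.083)^t    t·PV
  1       125.00       115.4201       115.4201
  2       125.00       106.5744       213.1489
  3       125.00        98.4067       295.2201
  4       125.00        90.8649       363.4596
  5       125.00        83.9011       419.5056
  6       125.00        77.4710       464.8261
  7       125.00        71.5337       500.7360
  8    25,125.00    13,276.3416   106,210.7326
  Σ                 13,920.5136   108,583.0491
P = 13,920.5136; D_Mac = 7.80022 yrs; D_mod = 7.80022/(1+0.083) = 7.20242 yrs.
ΔP/P ≈ -D_mod · Δy = -7.20242 × (-0.014) = +0.100834 = +10.0834%.

+10.08%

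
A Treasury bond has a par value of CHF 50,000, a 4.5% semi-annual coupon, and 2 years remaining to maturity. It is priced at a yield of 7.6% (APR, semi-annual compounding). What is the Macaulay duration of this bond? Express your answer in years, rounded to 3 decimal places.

1.933 years

Periodic yield y = 0.038. Discount each cash flow and weight by its period:
  t   CF        PV=CF/(1+0.038)^t    t·PV
  1     1,125.00     1,083.8150     1,083.8150
  2     1,125.00     1,044.1378     2,088.2756
  3     1,125.00     1,005.9131     3,017.7393
  4    51,125.00    44,039.6549   176,158.6195
  Σ                 47,173.5208   182,348.4494
Price P = Σ PV = 47,173.5208.
Macaulay duration = Σ(t·PV) / P = 182,348.4494 / 47,173.5208 = 3.86548 half-year periods.
In years: 3.86548 / 2 = 1.93274 years.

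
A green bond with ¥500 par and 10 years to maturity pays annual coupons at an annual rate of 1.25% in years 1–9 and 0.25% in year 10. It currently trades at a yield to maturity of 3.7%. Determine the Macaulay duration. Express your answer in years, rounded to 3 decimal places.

9.376 years

Periodic yield y = 0.037. Discount each cash flow and weight by its year:
  t   CF        PV=CF/(1+0.037)^t    t·PV
  1         6.25         6.0270         6.0270
  2         6.25         5.8120        11.6239
  3         6.25         5.6046        16.8138
  4         6.25         5.4046        21.6185
  5         6.25         5.2118        26.0589
  6         6.25         5.0258        30.1550
  7         6.25         4.8465        33.9255
  8         6.25         4.6736        37.3887
  9         6.25         4.5068        40.5615
  10      501.25       348.5514     3,485.5139
  Σ                    395.6641     3,709.6866
Price P = Σ PV = 395.6641.
Macaulay duration = Σ(t·PV) / P = 3,709.6866 / 395.6641 = 9.37585 years.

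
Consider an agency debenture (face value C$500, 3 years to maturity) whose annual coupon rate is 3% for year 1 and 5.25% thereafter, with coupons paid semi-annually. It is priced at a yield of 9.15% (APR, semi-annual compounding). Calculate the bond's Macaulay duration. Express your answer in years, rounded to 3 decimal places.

Periodic yield y = 0.04575. Discount each cash flow and weight by its period:
  t   CF        PV=CF/(1+0.04575)^t    t·PV
  1        7.500         7.1719         7.1719
  2        7.500         6.8581        13.7163
  3       13.125        11.4767        34.4300
  4       13.125        10.9746        43.8983
  5       13.125        10.4945        52.4723
  6      513.125       392.3340     2,354.0039
  Σ                    439.3097     2,505.6927
Price P = Σ PV = 439.3097.
Macaulay duration = Σ(t·PV) / P = 2,505.6927 / 439.3097 = 5.70370 half-year periods.
In years: 5.70370 / 2 = 2.85185 years.

2.852 years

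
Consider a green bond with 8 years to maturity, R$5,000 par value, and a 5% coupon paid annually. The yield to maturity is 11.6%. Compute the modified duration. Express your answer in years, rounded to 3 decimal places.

5.793 years

Periodic yield y = 0.116. First find Macaulay duration:
  t   CF        PV=CF/(1+0.116)^t    t·PV
  1       250.00       224.0143       224.0143
  2       250.00       200.7297       401.4594
  3       250.00       179.8653       539.5959
  4       250.00       161.1696       644.6786
  5       250.00       144.4172       722.0862
  6       250.00       129.4061       776.4368
  7       250.00       115.9553       811.6872
  8     5,250.00     2,181.9548    17,455.6383
  Σ                  3,337.5124    21,575.5966
P = 3,337.5124; Macaulay duration = 21,575.5966 / 3,337.5124 = 6.46457 years.
Modified duration = D_Mac / (1 + y) = 6.46457 / 1.116 = 5.79263 years.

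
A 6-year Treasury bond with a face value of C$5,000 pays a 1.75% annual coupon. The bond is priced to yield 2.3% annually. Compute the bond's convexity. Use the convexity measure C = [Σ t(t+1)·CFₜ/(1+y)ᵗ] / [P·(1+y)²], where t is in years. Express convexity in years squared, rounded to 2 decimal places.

37.85

With y = 0.023:
  t   CF        PV=CF/(1+0.023)^t    t·PV        t(t+1)·PV
  1        87.50        85.5327        85.5327         171.0655
  2        87.50        83.6097       167.2194         501.6583
  3        87.50        81.7299       245.1898         980.7592
  4        87.50        79.8924       319.5696       1,597.8482
  5        87.50        78.0962       390.4810       2,342.8859
  6     5,087.50     4,438.6471    26,631.8828     186,423.1793
  Σ                  4,847.5081    27,839.8754     192,017.3965
P = 4,847.5081.
Convexity = Σ t(t+1)·PV / [P·(1+y)²] = 192,017.3965 / (4,847.5081 × 1.046529) = 37.85043.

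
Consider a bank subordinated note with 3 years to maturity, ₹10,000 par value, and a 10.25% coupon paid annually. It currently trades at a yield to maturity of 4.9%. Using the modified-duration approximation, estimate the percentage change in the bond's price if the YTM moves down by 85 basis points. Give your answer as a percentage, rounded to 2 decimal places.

Periodic yield y = 0.049. Modified duration first:
  t   CF        PV=CF/(1+0.049)^t    t·PV
  1     1,025.00       977.1211       977.1211
  2     1,025.00       931.4786     1,862.9572
  3    11,025.00     9,551.0723    28,653.2170
  Σ                 11,459.6720    31,493.2953
P = 11,459.6720; D_Mac = 2.74818 yrs; D_mod = 2.74818/(1+0.049) = 2.61981 yrs.
ΔP/P ≈ -D_mod · Δy = -2.61981 × (-0.0085) = +0.022268 = +2.2268%.

+2.23%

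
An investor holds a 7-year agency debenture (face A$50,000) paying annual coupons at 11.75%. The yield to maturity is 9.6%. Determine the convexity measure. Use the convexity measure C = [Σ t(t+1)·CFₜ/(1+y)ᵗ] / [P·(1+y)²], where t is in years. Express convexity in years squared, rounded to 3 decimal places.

With y = 0.096:
  t   CF        PV=CF/(1+0.096)^t    t·PV        t(t+1)·PV
  1     5,875.00     5,360.4015     5,360.4015      10,720.8029
  2     5,875.00     4,890.8772     9,781.7545      29,345.2635
  3     5,875.00     4,462.4792    13,387.4377      53,549.7509
  4     5,875.00     4,071.6051    16,286.4206      81,432.1029
  5     5,875.00     3,714.9682    18,574.8410     111,449.0459
  6     5,875.00     3,389.5695    20,337.4171     142,361.9200
  7    55,875.00    29,413.2935   205,893.0548   1,647,144.4380
  Σ                 55,303.1943   289,621.3271   2,076,003.3240
P = 55,303.1943.
Convexity = Σ t(t+1)·PV / [P·(1+y)²] = 2,076,003.3240 / (55,303.1943 × 1.201216) = 31.25048.

31.250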